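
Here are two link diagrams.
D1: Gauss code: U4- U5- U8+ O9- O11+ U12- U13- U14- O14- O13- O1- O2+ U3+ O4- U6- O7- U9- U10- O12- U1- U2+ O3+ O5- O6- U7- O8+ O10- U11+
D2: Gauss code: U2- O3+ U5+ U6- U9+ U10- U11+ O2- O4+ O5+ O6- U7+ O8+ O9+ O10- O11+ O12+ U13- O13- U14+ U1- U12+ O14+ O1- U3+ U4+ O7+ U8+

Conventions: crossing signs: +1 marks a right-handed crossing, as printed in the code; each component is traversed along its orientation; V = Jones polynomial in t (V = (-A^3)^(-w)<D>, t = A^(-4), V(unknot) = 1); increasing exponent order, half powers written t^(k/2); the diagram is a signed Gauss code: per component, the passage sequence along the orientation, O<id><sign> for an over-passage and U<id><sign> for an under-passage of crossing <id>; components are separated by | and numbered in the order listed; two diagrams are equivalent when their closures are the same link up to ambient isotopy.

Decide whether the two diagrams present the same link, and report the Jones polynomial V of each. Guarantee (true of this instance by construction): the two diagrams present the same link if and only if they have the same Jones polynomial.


equivalent: no
D1 (bracket A^-14 - A^-10 + 2A^-6 - A^-2 + A^2 - A^6; 14 crossings at w = -6): V = -t^-6 + t^-5 - t^-4 + 2t^-3 - t^-2 + t^-1
D2 (bracket -A^-12 + A^-8 - A^-4 + 2 - A^4 + A^8; 14 crossings at w = +4): V = t - t^2 + 2t^3 - t^4 + t^5 - t^6
key observation: 2 values of V(t) split the 2 diagrams


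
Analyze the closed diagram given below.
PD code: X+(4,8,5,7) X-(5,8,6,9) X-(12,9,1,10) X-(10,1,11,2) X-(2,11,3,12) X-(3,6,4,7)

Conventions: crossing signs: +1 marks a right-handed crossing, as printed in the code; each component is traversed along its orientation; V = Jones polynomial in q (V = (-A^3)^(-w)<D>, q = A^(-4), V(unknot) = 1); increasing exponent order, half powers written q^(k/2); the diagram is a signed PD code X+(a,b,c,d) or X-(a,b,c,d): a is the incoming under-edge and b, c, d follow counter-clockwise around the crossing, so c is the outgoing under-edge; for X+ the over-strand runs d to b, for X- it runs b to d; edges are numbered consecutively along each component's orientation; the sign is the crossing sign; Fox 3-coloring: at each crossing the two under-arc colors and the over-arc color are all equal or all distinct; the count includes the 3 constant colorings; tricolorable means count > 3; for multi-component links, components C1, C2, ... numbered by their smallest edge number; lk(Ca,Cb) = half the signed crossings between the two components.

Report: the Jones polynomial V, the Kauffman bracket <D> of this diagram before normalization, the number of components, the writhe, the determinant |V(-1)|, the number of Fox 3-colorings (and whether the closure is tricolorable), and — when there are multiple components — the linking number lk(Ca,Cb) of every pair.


Jones polynomial: V(q) = -q^-4 + q^-3 + q^-1
<D> = A^-8 + 1 - A^4; writhe -4
components 1, writhe -4 (6 crossings)
3-colorings: 9 of 3^6, det 3 — tricolorable
note: w = -4 (over 6 crossings) is diagram-only; (-A^3)^(4) removes it from V


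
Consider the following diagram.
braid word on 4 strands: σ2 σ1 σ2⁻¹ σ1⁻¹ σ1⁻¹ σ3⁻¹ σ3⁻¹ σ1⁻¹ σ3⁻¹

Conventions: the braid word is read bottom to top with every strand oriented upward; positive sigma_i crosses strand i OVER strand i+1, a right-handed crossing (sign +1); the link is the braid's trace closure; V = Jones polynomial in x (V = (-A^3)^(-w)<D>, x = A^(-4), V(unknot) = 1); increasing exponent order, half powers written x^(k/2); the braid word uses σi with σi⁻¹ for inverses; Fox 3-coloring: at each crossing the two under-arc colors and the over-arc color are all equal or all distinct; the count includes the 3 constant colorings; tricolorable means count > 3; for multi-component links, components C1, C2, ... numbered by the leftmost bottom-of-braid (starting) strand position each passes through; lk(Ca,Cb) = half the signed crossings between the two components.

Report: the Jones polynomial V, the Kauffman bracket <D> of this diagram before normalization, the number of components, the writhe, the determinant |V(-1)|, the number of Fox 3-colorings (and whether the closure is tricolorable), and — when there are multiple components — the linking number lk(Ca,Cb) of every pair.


V(x) = x^-8 - 2x^-7 + x^-6 - 2x^-5 + 2x^-4 + x^-2
bracket: -A^-7 - 2A + 2A^5 - A^9 + 2A^13 - A^17, w = -5
1 component, writhe -5, over 9 crossings
det 9, colorings 27 of 3^9 — tricolorable
observation: w = -5 (over 9 crossings) is diagram-only; (-A^3)^(5) removes it from V


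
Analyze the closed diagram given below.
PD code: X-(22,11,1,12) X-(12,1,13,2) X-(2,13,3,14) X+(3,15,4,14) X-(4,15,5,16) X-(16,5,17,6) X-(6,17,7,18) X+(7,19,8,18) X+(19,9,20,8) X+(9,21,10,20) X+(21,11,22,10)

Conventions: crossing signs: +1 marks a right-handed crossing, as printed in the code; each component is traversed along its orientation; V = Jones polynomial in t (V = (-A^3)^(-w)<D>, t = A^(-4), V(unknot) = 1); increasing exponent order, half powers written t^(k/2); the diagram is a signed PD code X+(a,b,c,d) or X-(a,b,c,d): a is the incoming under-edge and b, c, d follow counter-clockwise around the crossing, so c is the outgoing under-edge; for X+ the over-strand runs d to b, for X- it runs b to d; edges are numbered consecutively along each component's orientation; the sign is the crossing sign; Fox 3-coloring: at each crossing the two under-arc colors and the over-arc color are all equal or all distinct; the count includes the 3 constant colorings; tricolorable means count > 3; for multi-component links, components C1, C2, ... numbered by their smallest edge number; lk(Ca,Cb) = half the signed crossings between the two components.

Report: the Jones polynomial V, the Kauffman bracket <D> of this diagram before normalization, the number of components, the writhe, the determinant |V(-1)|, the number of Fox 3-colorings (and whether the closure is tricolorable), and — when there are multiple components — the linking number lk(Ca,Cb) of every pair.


Jones polynomial: V(t) = 1
<D> = -A^-3; writhe -1
components 1, writhe -1 (11 crossings)
3-colorings: 3 of 3^11, det 1 — not tricolorable
note: w = -1 (over 11 crossings) is diagram-only; (-A^3)^(1) removes it from V


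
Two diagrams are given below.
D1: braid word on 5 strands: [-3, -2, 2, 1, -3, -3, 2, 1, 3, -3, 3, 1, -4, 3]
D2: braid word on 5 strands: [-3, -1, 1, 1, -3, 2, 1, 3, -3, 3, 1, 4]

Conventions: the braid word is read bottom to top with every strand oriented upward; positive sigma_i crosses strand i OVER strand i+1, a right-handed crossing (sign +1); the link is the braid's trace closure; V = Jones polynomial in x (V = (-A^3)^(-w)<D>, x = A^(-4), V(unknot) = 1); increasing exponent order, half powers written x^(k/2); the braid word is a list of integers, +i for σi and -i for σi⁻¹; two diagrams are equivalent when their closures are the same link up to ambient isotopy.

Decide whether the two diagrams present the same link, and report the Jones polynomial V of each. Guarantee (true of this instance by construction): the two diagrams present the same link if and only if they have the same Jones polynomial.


equivalent: yes
V(D1) = x + x^3 - x^4  (w +2, c 14, <D> = -A^-10 + A^-6 + A^2)
V(D2) = x + x^3 - x^4  [12 crossings, <D> = -A^-4 + 1 + A^8, w = +4]
key observation: one V(x) for all 2 diagrams — one class (guaranteed)


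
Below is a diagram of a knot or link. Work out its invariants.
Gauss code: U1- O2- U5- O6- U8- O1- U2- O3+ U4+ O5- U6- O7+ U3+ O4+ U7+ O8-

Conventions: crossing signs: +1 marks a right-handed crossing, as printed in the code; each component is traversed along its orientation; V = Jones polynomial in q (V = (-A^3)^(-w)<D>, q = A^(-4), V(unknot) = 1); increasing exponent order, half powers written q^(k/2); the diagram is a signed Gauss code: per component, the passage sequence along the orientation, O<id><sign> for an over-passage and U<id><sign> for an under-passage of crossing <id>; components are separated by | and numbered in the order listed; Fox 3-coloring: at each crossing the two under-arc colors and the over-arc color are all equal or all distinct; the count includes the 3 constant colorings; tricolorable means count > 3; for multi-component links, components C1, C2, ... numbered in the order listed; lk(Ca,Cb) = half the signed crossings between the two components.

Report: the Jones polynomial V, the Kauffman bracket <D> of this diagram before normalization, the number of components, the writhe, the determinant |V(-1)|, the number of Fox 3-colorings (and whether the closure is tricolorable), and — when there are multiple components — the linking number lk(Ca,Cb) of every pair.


Jones polynomial: V(q) = -q^-6 + 2q^-5 - 4q^-4 + 5q^-3 - 4q^-2 + 5q^-1 - 3 + 2q - q^2
<D> = -A^-14 + 2A^-10 - 3A^-6 + 5A^-2 - 4A^2 + 5A^6 - 4A^10 + 2A^14 - A^18; writhe -2
components 1, writhe -2 (8 crossings)
3-colorings: 9 of 3^8, det 27 — tricolorable
note: |V(-1)| = 27: so tricolorable, since 3 divides 27


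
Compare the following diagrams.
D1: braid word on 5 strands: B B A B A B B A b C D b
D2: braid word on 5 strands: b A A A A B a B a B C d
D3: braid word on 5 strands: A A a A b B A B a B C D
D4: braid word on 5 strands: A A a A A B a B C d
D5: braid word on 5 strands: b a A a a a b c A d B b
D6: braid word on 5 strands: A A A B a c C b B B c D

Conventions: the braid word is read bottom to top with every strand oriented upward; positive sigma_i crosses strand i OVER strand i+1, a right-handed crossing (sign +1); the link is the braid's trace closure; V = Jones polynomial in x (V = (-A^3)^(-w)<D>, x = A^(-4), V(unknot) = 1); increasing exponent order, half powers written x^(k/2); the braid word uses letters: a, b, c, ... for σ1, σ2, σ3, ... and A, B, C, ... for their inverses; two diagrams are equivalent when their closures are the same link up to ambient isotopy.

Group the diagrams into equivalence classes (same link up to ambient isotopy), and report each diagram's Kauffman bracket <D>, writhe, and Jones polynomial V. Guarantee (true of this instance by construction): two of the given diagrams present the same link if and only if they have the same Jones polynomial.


grouping into links: {D1} | {D2, D3, D4, D6} | {D5}
V(D1) = -x^-7 + x^-6 - x^-5 + x^-4 + x^-2  (w -8, c 12, <D> = A^-16 + A^-8 - A^-4 + 1 - A^4)
V(D2) = -x^-6 + x^-5 - x^-4 + 2x^-3 - x^-2 + x^-1  [12 crossings, <D> = A^-8 - A^-4 + 2 - A^4 + A^8 - A^12, w = -4]
V(D3) = -x^-6 + x^-5 - x^-4 + 2x^-3 - x^-2 + x^-1  [12 crossings, <D> = A^-14 - A^-10 + 2A^-6 - A^-2 + A^2 - A^6, w = -6]
D4 (bracket A^-8 - A^-4 + 2 - A^4 + A^8 - A^12; 10 crossings at w = -4): V = -x^-6 + x^-5 - x^-4 + 2x^-3 - x^-2 + x^-1
V(D5) = x - x^2 + 2x^3 - x^4 + x^5 - x^6  (w +6, c 12, <D> = -A^-6 + A^-2 - A^2 + 2A^6 - A^10 + A^14)
V(D6) = -x^-6 + x^-5 - x^-4 + 2x^-3 - x^-2 + x^-1  (w -4, c 12, <D> = A^-8 - A^-4 + 2 - A^4 + A^8 - A^12)
key observation: 3 values of V(x) split the 6 diagrams


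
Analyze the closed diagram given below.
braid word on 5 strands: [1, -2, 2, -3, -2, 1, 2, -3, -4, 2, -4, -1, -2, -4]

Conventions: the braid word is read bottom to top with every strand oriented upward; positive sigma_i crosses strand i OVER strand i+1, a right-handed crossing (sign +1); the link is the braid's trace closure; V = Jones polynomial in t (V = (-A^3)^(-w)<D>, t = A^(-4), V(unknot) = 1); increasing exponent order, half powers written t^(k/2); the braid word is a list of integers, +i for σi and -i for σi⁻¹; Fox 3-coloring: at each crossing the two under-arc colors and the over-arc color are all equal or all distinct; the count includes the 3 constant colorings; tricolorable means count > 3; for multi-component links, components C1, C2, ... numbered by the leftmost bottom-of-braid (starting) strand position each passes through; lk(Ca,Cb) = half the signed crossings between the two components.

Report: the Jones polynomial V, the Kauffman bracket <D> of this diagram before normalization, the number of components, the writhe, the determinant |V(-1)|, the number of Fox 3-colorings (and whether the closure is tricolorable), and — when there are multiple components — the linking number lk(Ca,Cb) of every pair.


V(t) = t^-7 - 3t^-6 + 4t^-5 - 6t^-4 + 7t^-3 - 6t^-2 + 6t^-1 - 3 + 2t - t^2
bracket: -A^-20 + 2A^-16 - 3A^-12 + 6A^-8 - 6A^-4 + 7 - 6A^4 + 4A^8 - 3A^12 + A^16, w = -4
1 component, writhe -4, over 14 crossings
det 39, colorings 9 of 3^14 — tricolorable
observation: V spans 9 powers of t: at least 9 crossings in any diagram


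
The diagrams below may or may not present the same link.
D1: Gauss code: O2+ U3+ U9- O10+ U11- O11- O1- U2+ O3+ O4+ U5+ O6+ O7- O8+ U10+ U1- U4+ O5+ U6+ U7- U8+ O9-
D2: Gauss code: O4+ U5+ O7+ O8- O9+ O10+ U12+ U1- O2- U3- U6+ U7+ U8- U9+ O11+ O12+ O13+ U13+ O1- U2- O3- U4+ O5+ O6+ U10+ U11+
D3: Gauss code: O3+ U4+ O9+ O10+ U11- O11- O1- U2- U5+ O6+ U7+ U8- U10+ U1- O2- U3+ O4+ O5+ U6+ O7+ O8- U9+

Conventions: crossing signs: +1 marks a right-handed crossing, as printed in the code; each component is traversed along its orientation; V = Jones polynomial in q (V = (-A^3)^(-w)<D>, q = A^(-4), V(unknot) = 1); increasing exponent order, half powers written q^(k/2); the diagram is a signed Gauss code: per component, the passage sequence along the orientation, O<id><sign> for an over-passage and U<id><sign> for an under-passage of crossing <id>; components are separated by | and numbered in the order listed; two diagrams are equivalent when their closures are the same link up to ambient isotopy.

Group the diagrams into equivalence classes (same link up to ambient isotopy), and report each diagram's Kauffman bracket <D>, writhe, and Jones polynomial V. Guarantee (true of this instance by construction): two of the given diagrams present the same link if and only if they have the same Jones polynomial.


equivalence classes: {D1} | {D2, D3}
D1 (bracket A^-7 - A^-3 - A^5; 11 crossings at w = +3): V = q + q^3 - q^4
V(D2) = q - q^2 + 2q^3 - q^4 + q^5 - q^6  (w +5, c 13, <D> = A^-9 - A^-5 + A^-1 - 2A^3 + A^7 - A^11)
V(D3) = q - q^2 + 2q^3 - q^4 + q^5 - q^6  (w +3, c 11, <D> = A^-15 - A^-11 + A^-7 - 2A^-3 + A - A^5)
observation: V(q) takes 2 values over 3 diagrams, fixing the grouping


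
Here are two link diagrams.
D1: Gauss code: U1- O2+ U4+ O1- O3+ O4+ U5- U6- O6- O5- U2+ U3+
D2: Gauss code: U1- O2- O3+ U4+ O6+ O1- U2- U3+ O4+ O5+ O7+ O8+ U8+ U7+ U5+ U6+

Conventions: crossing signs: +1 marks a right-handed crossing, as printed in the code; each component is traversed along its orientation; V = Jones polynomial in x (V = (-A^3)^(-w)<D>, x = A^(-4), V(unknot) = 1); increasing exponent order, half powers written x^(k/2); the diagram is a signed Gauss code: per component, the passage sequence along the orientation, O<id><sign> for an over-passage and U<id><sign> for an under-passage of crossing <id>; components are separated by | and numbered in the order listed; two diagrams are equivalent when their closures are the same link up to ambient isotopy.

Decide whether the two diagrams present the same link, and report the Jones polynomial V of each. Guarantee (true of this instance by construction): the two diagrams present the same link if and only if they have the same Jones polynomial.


equivalent: yes
V(D1) = 1  (w 0, c 6, <D> = 1)
D2 (bracket A^12; 8 crossings at w = +4): V = 1
why: all 2 diagrams share one V(x), hence one class


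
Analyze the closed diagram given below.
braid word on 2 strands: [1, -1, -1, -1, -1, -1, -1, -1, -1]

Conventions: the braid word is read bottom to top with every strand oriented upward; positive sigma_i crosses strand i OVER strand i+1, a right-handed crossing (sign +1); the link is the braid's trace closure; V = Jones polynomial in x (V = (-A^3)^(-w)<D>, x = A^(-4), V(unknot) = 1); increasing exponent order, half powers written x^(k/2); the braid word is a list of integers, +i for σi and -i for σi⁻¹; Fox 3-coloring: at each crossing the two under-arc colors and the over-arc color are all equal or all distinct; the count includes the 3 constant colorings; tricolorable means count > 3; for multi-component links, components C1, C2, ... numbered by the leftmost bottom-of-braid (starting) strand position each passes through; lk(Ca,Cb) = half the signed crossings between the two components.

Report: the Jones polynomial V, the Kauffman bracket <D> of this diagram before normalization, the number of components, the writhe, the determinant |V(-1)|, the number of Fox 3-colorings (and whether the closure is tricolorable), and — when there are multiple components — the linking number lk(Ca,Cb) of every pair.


Jones polynomial: V(x) = -x^-10 + x^-9 - x^-8 + x^-7 - x^-6 + x^-5 + x^-3
<D> = -A^-9 - A^-1 + A^3 - A^7 + A^11 - A^15 + A^19; writhe -7
components 1, writhe -7 (9 crossings)
3-colorings: 3 of 3^9, det 7 — not tricolorable
note: V spans 7 powers of x: at least 7 crossings in any diagram


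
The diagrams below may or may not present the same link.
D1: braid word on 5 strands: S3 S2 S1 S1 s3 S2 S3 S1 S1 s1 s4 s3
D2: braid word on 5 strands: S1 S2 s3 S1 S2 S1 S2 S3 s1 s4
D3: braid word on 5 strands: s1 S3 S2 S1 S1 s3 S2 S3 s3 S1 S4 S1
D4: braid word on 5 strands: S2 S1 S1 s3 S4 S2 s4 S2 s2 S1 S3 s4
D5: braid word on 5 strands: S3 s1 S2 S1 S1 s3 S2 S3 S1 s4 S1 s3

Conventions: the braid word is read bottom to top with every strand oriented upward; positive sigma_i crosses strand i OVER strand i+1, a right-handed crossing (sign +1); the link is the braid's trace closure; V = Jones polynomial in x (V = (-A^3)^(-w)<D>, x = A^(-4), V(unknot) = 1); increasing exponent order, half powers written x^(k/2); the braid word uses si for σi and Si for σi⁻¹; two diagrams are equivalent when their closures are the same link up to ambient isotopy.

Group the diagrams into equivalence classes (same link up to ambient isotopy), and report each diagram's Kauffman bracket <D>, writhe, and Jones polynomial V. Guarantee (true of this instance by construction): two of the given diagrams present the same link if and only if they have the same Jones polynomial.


classes: {D1, D2, D3, D4, D5}
V(D1) = -x^-4 + x^-3 + x^-1  [12 crossings, <D> = A^-8 + 1 - A^4, w = -4]
V(D2) = -x^-4 + x^-3 + x^-1  [10 crossings, <D> = A^-8 + 1 - A^4, w = -4]
D3 (bracket A^-14 + A^-6 - A^-2; 12 crossings at w = -6): V = -x^-4 + x^-3 + x^-1
V(D4) = -x^-4 + x^-3 + x^-1  (w -4, c 12, <D> = A^-8 + 1 - A^4)
D5 (bracket A^-8 + 1 - A^4; 12 crossings at w = -4): V = -x^-4 + x^-3 + x^-1
note: all 5 diagrams share one V(x), hence one class


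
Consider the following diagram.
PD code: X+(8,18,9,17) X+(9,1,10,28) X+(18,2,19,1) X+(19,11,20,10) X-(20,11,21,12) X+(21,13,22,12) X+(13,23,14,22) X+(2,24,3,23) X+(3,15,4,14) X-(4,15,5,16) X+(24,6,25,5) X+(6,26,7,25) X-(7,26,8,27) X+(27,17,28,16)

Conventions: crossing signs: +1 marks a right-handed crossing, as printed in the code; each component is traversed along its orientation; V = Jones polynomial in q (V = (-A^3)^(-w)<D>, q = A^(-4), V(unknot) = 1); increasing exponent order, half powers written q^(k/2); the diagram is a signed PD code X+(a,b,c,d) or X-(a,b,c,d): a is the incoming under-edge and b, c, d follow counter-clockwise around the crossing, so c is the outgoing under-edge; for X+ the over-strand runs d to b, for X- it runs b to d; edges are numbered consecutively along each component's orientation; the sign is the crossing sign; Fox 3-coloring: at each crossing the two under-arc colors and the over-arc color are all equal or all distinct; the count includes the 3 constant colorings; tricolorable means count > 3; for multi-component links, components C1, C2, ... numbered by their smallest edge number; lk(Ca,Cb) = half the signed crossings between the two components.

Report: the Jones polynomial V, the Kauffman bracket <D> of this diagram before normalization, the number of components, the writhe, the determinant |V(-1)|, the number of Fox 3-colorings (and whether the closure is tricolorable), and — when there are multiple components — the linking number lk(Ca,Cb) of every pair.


Jones polynomial: V(q) = q^3 + q^5 - q^8
<D> = -A^-8 + A^4 + A^12; writhe +8
components 1, writhe +8 (14 crossings)
3-colorings: 9 of 3^14, det 3 — tricolorable
note: V spans 5 powers of q: at least 5 crossings in any diagram


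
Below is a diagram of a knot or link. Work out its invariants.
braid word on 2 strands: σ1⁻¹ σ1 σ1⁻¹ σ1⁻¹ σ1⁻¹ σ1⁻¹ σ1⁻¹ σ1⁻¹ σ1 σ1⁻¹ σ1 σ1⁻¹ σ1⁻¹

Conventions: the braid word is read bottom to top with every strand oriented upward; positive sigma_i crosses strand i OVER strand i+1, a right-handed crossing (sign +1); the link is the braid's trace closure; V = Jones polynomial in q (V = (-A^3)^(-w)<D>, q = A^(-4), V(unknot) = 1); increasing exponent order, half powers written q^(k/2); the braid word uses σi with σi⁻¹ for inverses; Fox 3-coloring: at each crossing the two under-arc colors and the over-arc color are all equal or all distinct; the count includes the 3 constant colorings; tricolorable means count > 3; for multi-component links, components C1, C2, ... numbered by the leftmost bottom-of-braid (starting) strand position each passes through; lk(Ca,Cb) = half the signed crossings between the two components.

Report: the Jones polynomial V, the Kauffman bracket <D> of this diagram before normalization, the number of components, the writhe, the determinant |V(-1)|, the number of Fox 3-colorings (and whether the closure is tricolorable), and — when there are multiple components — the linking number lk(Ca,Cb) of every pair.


Jones polynomial: V(q) = -q^-10 + q^-9 - q^-8 + q^-7 - q^-6 + q^-5 + q^-3
<D> = -A^-9 - A^-1 + A^3 - A^7 + A^11 - A^15 + A^19; writhe -7
components 1, writhe -7 (13 crossings)
3-colorings: 3 of 3^13, det 7 — not tricolorable
note: one generator, power 7: the (2,7) torus pattern


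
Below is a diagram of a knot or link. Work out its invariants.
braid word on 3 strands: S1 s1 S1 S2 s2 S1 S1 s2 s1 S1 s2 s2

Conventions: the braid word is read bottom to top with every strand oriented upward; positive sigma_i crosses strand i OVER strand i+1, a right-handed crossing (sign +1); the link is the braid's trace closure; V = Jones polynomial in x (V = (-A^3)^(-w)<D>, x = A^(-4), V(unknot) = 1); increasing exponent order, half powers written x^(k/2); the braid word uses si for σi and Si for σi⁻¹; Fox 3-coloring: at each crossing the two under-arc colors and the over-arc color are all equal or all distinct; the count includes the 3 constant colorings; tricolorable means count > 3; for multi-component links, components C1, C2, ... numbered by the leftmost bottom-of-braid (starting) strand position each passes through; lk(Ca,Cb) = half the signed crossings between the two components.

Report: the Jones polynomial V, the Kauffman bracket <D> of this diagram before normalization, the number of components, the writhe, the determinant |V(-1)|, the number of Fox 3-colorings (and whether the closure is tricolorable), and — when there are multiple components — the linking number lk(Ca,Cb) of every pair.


V = -x^-3 + x^-2 - x^-1 + 3 - x + x^2 - x^3
<D> = -A^-12 + A^-8 - A^-4 + 3 - A^4 + A^8 - A^12 (w = 0)
1 component over 12 crossings, w = 0
27 Fox colorings among 3^12, |V(-1)| = 9: tricolorable
why: V spans 6 powers of x: at least 6 crossings in any diagram


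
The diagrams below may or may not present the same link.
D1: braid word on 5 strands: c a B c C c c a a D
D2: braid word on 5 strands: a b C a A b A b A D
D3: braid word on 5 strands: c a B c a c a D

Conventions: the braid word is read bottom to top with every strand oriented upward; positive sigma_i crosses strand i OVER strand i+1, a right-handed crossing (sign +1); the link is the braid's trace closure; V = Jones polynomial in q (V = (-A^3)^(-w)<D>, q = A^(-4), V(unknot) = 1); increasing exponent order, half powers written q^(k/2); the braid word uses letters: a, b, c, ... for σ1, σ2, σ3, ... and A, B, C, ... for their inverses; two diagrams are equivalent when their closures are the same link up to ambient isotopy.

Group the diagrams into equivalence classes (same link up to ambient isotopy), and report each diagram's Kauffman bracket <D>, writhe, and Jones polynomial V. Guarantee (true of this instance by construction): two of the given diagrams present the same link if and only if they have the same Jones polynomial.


equivalence classes: {D1, D3} | {D2}
D1 (bracket A^-20 - 2A^-16 + A^-12 - 2A^-8 + 2A^-4 + A^4; 10 crossings at w = +4): V = q^2 + 2q^4 - 2q^5 + q^6 - 2q^7 + q^8
D2 (bracket -A^-16 + A^-12 + A^-4; 10 crossings at w = 0): V = q + q^3 - q^4
V(D3) = q^2 + 2q^4 - 2q^5 + q^6 - 2q^7 + q^8  (w +4, c 8, <D> = A^-20 - 2A^-16 + A^-12 - 2A^-8 + 2A^-4 + A^4)
observation: comparing 3 Jones polynomials yields 2 groups


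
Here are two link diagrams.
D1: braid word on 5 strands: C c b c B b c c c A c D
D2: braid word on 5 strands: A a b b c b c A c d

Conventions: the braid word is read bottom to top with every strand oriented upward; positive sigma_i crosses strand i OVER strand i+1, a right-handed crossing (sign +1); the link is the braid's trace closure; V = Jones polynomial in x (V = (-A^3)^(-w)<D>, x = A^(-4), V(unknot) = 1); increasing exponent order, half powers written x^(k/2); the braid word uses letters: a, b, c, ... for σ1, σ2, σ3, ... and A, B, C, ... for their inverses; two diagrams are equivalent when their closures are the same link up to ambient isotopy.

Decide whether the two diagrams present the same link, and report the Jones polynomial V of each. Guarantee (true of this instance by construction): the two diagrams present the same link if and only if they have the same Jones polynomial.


same link: yes
V(D1) = x^2 + x^4 - x^5 + x^6 - x^7  [12 crossings, <D> = -A^-16 + A^-12 - A^-8 + A^-4 + A^4, w = +4]
D2 (bracket -A^-10 + A^-6 - A^-2 + A^2 + A^10; 10 crossings at w = +6): V = x^2 + x^4 - x^5 + x^6 - x^7
note: all 2 diagrams share one V(x), hence one class


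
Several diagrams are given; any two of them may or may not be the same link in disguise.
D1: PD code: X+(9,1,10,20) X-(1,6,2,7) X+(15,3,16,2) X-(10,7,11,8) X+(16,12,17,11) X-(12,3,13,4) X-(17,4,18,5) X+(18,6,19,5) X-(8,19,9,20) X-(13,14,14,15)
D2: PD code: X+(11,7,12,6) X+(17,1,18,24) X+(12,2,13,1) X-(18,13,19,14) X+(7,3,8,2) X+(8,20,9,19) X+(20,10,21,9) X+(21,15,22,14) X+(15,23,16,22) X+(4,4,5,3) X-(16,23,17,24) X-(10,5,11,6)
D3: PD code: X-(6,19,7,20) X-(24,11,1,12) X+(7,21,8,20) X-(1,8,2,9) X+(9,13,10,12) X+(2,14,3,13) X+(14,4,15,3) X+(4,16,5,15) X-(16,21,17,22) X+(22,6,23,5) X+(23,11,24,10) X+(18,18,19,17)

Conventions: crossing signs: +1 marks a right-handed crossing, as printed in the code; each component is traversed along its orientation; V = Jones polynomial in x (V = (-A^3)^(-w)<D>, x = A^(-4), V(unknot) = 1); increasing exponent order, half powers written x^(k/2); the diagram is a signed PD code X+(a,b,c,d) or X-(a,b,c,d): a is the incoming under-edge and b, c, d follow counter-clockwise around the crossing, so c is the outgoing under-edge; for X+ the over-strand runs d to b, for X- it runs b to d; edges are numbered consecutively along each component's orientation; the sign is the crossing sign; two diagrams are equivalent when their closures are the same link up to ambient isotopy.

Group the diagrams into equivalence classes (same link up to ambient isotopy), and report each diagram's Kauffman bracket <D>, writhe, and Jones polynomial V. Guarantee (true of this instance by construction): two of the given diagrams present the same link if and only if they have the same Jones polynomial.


classes: {D1} | {D2} | {D3}
V(D1) = 1  [10 crossings, <D> = A^-6, w = -2]
V(D2) = x - x^2 + 2x^3 - x^4 + x^5 - x^6  (w +6, c 12, <D> = -A^-6 + A^-2 - A^2 + 2A^6 - A^10 + A^14)
V(D3) = x + x^3 - x^4  (w +4, c 12, <D> = -A^-4 + 1 + A^8)
insight: comparing 3 Jones polynomials yields 3 groups


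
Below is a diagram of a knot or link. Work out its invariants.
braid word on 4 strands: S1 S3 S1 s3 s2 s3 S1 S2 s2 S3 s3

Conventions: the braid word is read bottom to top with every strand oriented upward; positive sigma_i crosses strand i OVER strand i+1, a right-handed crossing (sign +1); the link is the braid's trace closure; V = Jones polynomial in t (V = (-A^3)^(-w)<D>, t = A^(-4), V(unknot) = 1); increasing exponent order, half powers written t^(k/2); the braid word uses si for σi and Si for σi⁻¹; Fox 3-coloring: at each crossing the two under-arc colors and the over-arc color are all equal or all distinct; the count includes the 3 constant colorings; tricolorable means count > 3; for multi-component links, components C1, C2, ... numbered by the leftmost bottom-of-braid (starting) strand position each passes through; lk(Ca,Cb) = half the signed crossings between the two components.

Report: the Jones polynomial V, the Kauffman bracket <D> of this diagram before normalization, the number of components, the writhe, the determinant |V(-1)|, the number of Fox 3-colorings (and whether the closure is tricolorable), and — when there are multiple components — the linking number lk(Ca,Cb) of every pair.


Jones polynomial: V(t) = -t^-4 + t^-3 + t^-1
<D> = -A - A^9 + A^13; writhe -1
components 1, writhe -1 (11 crossings)
3-colorings: 9 of 3^11, det 3 — tricolorable
note: inverse pairs cancel, leaving σ1⁻¹ σ3⁻¹ σ1⁻¹ σ3 σ2 σ3 σ1⁻¹


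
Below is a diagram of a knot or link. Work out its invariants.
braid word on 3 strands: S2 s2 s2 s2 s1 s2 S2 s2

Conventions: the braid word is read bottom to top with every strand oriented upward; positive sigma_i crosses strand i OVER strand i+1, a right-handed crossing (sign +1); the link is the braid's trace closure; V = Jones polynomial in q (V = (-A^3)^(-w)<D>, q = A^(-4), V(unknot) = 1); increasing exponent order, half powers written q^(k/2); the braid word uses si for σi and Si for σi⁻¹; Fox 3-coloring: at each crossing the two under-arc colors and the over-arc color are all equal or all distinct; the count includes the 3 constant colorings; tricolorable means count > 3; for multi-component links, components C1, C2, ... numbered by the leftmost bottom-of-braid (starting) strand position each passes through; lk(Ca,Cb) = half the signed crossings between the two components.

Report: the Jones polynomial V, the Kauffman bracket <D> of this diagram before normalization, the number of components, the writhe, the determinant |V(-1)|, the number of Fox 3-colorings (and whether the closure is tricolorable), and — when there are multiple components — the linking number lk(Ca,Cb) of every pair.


Jones polynomial: V(q) = q + q^3 - q^4
<D> = -A^-4 + 1 + A^8; writhe +4
components 1, writhe +4 (8 crossings)
3-colorings: 9 of 3^8, det 3 — tricolorable
note: w = +4 (over 8 crossings) is diagram-only; (-A^3)^(-4) removes it from V


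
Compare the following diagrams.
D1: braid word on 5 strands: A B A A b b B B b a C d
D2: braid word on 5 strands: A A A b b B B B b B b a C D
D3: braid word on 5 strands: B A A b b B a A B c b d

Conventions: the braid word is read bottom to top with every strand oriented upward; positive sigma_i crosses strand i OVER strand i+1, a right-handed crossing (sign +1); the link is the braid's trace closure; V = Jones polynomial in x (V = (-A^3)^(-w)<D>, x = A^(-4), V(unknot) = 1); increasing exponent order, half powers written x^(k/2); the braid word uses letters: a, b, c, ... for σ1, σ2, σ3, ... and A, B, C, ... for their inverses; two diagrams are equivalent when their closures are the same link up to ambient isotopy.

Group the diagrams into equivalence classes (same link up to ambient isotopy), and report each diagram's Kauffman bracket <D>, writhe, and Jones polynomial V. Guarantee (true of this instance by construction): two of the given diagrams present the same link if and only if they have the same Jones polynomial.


classes: {D1, D2, D3}
V(D1) = x^-3 + x^-2 + x^-1 + 1  [12 crossings, <D> = A^-6 + A^-2 + A^2 + A^6, w = -2]
V(D2) = x^-3 + x^-2 + x^-1 + 1  [14 crossings, <D> = A^-12 + A^-8 + A^-4 + 1, w = -4]
D3 (bracket 1 + A^4 + A^8 + A^12; 12 crossings at w = 0): V = x^-3 + x^-2 + x^-1 + 1
note: one V(x) for all 3 diagrams — one class (guaranteed)


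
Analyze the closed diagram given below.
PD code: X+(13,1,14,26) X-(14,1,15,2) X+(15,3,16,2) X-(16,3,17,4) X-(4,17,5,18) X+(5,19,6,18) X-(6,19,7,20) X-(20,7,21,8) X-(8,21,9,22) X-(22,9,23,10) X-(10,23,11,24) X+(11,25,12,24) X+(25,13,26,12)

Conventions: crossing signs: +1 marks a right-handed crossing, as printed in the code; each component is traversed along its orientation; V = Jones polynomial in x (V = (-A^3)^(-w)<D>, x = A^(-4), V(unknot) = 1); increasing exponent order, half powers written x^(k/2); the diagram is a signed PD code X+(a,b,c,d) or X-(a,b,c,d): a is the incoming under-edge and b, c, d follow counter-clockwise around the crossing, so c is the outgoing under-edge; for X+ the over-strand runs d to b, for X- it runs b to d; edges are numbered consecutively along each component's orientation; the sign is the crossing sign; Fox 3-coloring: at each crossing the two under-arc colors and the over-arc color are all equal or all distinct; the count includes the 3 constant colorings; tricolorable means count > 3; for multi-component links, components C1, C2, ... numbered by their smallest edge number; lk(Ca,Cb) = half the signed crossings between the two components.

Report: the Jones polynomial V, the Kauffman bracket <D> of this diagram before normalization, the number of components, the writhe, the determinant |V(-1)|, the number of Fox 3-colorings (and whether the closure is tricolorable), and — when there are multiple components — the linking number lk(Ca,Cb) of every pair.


Jones polynomial: V(x) = -x^-4 + x^-3 + x^-1
<D> = -A^-5 - A^3 + A^7; writhe -3
components 1, writhe -3 (13 crossings)
3-colorings: 9 of 3^13, det 3 — tricolorable
note: det 3 = |V(-1)|; divisible by 3, so tricolorable


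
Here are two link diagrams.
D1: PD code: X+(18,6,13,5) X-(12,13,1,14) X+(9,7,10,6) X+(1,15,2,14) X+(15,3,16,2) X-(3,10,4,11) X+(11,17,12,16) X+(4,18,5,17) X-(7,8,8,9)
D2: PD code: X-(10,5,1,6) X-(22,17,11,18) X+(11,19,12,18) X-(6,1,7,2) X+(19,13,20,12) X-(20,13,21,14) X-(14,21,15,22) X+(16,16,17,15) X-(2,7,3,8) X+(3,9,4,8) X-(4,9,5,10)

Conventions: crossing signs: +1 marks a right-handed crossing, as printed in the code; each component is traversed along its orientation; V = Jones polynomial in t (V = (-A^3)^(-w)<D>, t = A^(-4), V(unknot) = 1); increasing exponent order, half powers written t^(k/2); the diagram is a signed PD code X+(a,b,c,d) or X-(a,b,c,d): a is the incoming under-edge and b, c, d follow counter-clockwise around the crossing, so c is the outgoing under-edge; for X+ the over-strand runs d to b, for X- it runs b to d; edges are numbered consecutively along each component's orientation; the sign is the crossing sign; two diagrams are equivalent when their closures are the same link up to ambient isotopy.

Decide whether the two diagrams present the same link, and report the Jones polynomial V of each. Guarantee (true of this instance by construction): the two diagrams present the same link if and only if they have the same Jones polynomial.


equivalent: no
V(D1) = -t^(1/2) + t^(3/2) - t^(5/2) - t^(9/2)  (w +3, c 9, <D> = A^-9 + A^-1 - A^3 + A^7)
D2 (bracket A^-7 + A^-3 + A - A^9; 11 crossings at w = -3): V = t^(-9/2) - t^(-5/2) - t^(-3/2) - t^(-1/2)
why: 2 classes among 2 diagrams; unequal V(t) rules out equality


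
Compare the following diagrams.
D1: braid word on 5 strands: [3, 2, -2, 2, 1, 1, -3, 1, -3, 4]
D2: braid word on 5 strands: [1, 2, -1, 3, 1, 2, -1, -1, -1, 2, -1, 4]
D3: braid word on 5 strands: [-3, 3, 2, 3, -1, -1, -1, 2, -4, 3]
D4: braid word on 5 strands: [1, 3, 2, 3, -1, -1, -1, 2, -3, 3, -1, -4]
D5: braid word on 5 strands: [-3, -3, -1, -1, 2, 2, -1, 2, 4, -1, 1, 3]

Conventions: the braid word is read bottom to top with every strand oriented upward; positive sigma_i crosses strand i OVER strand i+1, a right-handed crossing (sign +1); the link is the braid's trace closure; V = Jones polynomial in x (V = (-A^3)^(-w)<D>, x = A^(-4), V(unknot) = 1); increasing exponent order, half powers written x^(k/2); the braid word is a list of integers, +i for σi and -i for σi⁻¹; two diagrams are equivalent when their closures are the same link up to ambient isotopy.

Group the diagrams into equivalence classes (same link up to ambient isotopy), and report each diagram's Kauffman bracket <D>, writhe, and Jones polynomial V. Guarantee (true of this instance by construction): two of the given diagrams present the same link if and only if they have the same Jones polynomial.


equivalence classes: {D1} | {D2, D3, D4} | {D5}
D1 (bracket -A^-4 + 1 + A^8; 10 crossings at w = +4): V = x + x^3 - x^4
V(D2) = -x^-3 + x^-2 - x^-1 + 3 - x + x^2 - x^3  (w +2, c 12, <D> = -A^-6 + A^-2 - A^2 + 3A^6 - A^10 + A^14 - A^18)
D3 (bracket -A^-12 + A^-8 - A^-4 + 3 - A^4 + A^8 - A^12; 10 crossings at w = 0): V = -x^-3 + x^-2 - x^-1 + 3 - x + x^2 - x^3
V(D4) = -x^-3 + x^-2 - x^-1 + 3 - x + x^2 - x^3  [12 crossings, <D> = -A^-12 + A^-8 - A^-4 + 3 - A^4 + A^8 - A^12, w = 0]
V(D5) = -x^-3 + 2x^-2 - 2x^-1 + 3 - 2x + 2x^2 - x^3  [12 crossings, <D> = -A^-12 + 2A^-8 - 2A^-4 + 3 - 2A^4 + 2A^8 - A^12, w = 0]
observation: comparing 5 Jones polynomials yields 3 groups


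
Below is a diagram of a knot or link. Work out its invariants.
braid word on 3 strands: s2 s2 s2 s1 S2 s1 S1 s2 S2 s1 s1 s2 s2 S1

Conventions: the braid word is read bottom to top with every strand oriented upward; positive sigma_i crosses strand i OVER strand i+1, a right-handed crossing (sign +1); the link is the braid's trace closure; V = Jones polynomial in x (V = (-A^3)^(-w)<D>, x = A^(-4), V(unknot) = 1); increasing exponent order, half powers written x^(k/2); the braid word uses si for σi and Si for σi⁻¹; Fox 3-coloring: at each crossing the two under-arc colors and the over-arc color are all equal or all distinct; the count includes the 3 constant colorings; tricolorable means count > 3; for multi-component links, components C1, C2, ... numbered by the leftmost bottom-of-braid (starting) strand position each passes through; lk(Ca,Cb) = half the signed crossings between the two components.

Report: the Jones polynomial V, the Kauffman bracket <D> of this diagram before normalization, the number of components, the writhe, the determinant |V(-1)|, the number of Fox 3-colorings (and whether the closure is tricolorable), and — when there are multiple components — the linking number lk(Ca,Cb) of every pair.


Jones polynomial: V(x) = 2x^2 - 3x^3 + 6x^4 - 7x^5 + 7x^6 - 7x^7 + 5x^8 - 3x^9 + x^10
<D> = A^-22 - 3A^-18 + 5A^-14 - 7A^-10 + 7A^-6 - 7A^-2 + 6A^2 - 3A^6 + 2A^10; writhe +6
components 1, writhe +6 (14 crossings)
3-colorings: 3 of 3^14, det 41 — not tricolorable
note: V spans 8 powers of x: at least 8 crossings in any diagram


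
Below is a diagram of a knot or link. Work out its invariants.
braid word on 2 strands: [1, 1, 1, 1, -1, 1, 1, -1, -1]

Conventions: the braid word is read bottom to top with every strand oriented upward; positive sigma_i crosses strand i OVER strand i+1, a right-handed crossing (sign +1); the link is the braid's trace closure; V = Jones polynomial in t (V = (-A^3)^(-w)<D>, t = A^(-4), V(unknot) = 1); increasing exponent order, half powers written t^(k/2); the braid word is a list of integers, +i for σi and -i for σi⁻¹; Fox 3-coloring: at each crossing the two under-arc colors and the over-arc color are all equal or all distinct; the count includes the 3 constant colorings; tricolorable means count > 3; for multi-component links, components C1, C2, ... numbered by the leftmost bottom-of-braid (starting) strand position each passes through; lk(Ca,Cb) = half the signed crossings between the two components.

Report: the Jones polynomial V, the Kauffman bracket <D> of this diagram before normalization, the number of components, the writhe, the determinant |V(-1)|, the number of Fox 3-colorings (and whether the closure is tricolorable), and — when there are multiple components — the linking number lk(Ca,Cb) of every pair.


V(t) = t + t^3 - t^4
bracket: A^-7 - A^-3 - A^5, w = +3
1 component, writhe +3, over 9 crossings
det 3, colorings 9 of 3^9 — tricolorable
observation: det 3 = |V(-1)|; divisible by 3, so tricolorable
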